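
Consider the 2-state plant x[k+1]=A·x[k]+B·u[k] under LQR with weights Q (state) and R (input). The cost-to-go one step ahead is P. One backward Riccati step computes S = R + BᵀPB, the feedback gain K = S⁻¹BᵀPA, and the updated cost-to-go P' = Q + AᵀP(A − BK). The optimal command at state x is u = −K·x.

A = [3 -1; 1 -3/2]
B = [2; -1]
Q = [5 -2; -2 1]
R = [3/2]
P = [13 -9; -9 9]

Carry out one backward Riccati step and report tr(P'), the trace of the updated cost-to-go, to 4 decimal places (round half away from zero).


BᵀP = [35.0000 -27.0000]
S = R + BᵀPB = [3/2] + [97.0000] = [98.5000]
BᵀPA = [78.0000 5.5000]
K = S⁻¹·BᵀPA = [0.7919 0.0558]
A−BK = [1.4162 -1.1117; 1.7919 -1.4442]
AᵀP(A−BK) = [10.2335 -7.3553; -7.3553 5.9429]
P' = Q + AᵀP(A−BK) = [15.2335 -9.3553; -9.3553 6.9429]
tr(P') = 22.1764

22.1764


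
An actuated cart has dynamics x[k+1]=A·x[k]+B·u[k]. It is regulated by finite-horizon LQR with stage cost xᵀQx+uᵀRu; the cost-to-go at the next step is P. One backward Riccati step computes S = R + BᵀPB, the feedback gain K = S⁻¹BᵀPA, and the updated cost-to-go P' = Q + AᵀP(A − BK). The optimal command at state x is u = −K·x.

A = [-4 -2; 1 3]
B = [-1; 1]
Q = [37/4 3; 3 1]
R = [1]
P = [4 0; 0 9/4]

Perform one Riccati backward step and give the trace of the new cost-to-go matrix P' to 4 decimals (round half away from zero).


BᵀP = [-4.0000 2.2500]
S = R + BᵀPB = [1] + [6.2500] = [7.2500]
BᵀPA = [18.2500 14.7500]
K = S⁻¹·BᵀPA = [2.5172 2.0345]
A−BK = [-1.4828 0.0345; -1.5172 0.9655]
AᵀP(A−BK) = [20.3103 1.6207; 1.6207 6.2414]
P' = Q + AᵀP(A−BK) = [29.5603 4.6207; 4.6207 7.2414]
tr(P') = 36.8017

36.8017


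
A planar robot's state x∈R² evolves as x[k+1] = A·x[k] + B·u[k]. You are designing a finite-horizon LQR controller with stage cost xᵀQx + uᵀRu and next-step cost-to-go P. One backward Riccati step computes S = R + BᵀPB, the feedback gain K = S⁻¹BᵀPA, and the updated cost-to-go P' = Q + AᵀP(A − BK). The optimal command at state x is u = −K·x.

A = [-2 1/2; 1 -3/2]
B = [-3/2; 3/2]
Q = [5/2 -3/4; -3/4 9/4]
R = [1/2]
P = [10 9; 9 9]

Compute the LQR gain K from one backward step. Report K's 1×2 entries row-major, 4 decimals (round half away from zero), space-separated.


BᵀP = [-1.5000 0.0000]
S = R + BᵀPB = [1/2] + [2.2500] = [2.7500]
BᵀPA = [3.0000 -0.7500]
K = S⁻¹·BᵀPA = [1.0909 -0.2727]
A−BK = [-0.3636 0.0909; -0.6364 -1.0909]
AᵀP(A−BK) = [9.7273 8.8182; 8.8182 9.0455]
P' = Q + AᵀP(A−BK) = [12.2273 8.0682; 8.0682 11.2955]
tr(P') = 23.5227

1.0909 -0.2727


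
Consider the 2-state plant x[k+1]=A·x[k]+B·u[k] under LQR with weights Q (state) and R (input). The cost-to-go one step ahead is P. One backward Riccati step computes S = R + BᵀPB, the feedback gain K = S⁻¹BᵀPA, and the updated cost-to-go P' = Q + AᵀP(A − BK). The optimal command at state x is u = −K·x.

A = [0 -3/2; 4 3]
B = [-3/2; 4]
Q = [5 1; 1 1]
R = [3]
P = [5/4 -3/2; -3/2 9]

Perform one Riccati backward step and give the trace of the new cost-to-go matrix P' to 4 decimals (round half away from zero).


12.3654

BᵀP = [-7.8750 38.2500]
S = R + BᵀPB = [3] + [164.8125] = [167.8125]
BᵀPA = [153.0000 126.5625]
K = S⁻¹·BᵀPA = [0.9117 0.7542]
A−BK = [1.3676 -0.3687; 0.3531 -0.0168]
AᵀP(A−BK) = [4.5050 1.6089; 1.6089 1.8603]
P' = Q + AᵀP(A−BK) = [9.5050 2.6089; 2.6089 2.8603]
tr(P') = 12.3654


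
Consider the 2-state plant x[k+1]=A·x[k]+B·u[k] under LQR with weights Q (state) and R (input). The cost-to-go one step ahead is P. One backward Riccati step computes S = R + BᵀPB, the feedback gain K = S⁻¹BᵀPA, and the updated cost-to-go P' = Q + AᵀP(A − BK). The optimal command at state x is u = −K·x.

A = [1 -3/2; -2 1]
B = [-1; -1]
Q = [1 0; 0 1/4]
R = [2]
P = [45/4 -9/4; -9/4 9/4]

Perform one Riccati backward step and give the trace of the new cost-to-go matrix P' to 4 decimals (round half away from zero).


40.8807

BᵀP = [-9.0000 0.0000]
S = R + BᵀPB = [2] + [9.0000] = [11.0000]
BᵀPA = [-9.0000 13.5000]
K = S⁻¹·BᵀPA = [-0.8182 1.2273]
A−BK = [0.1818 -0.2727; -2.8182 2.2273]
AᵀP(A−BK) = [21.8864 -19.3295; -19.3295 17.7443]
P' = Q + AᵀP(A−BK) = [22.8864 -19.3295; -19.3295 17.9943]
tr(P') = 40.8807


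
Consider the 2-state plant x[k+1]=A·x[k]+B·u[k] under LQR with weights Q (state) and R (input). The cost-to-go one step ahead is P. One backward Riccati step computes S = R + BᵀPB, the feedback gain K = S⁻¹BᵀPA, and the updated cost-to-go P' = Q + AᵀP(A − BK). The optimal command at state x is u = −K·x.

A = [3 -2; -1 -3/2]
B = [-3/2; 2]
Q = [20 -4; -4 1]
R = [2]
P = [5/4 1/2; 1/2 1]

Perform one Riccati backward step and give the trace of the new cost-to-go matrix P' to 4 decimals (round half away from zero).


BᵀP = [-0.8750 1.2500]
S = R + BᵀPB = [2] + [3.8125] = [5.8125]
BᵀPA = [-3.8750 -0.1250]
K = S⁻¹·BᵀPA = [-0.6667 -0.0215]
A−BK = [2.0000 -2.0323; 0.3333 -1.4570]
AᵀP(A−BK) = [6.6667 -7.3333; -7.3333 10.2473]
P' = Q + AᵀP(A−BK) = [26.6667 -11.3333; -11.3333 11.2473]
tr(P') = 37.9140

37.9140


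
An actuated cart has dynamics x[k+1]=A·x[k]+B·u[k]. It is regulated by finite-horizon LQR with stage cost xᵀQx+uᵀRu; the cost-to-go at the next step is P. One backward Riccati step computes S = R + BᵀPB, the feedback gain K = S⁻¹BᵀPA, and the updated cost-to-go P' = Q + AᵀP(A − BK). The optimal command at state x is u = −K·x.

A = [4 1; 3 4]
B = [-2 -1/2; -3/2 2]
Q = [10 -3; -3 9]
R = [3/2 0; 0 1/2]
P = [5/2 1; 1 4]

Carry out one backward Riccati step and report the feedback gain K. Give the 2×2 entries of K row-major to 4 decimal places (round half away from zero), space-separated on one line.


-1.8095 -0.7985 0.1605 1.3599

BᵀP = [-6.5000 -8.0000; 0.7500 7.5000]
S = R + BᵀPB = [3/2 0; 0 1/2] + [25.0000 -12.7500; -12.7500 14.6250] = [26.5000 -12.7500; -12.7500 15.1250]
BᵀPA = [-50.0000 -38.5000; 25.5000 30.7500]
K = S⁻¹·BᵀPA = [-1.8095 -0.7985; 0.1605 1.3599]
A−BK = [0.4612 0.0829; -0.0354 0.0824]
AᵀP(A−BK) = [5.4286 2.3956; 2.3956 1.9391]
P' = Q + AᵀP(A−BK) = [15.4286 -0.6044; -0.6044 10.9391]
tr(P') = 26.3678


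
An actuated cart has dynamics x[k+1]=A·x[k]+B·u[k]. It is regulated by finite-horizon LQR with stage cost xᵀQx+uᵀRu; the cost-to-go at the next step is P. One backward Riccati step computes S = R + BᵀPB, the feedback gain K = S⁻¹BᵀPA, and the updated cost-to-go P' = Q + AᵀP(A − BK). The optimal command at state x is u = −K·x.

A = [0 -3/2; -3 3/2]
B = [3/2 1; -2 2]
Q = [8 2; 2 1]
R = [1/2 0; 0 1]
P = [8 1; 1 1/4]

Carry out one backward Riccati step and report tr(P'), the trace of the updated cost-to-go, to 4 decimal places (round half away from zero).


BᵀP = [10.0000 1.0000; 10.0000 1.5000]
S = R + BᵀPB = [1/2 0; 0 1] + [13.0000 12.0000; 12.0000 13.0000] = [13.5000 12.0000; 12.0000 14.0000]
BᵀPA = [-3.0000 -13.5000; -4.5000 -12.7500]
K = S⁻¹·BᵀPA = [0.2667 -0.8000; -0.5500 -0.2250]
A−BK = [0.1500 -0.0750; -1.3667 0.3500]
AᵀP(A−BK) = [0.5750 -0.0375; -0.0375 0.3938]
P' = Q + AᵀP(A−BK) = [8.5750 1.9625; 1.9625 1.3938]
tr(P') = 9.9688

9.9688


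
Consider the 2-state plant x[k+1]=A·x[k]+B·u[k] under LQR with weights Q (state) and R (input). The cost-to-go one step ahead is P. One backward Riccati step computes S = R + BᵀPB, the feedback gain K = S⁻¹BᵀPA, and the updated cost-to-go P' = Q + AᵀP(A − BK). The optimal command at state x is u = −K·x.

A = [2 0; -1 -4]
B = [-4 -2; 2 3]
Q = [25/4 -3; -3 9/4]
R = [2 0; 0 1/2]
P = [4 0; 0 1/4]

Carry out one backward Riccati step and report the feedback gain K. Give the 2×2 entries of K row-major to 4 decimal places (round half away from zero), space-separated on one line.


BᵀP = [-16.0000 0.5000; -8.0000 0.7500]
S = R + BᵀPB = [2 0; 0 1/2] + [65.0000 33.5000; 33.5000 18.2500] = [67.0000 33.5000; 33.5000 18.7500]
BᵀPA = [-32.5000 -2.0000; -16.7500 -3.0000]
K = S⁻¹·BᵀPA = [-0.3601 0.4701; -0.2500 -1.0000]
A−BK = [0.0597 -0.1194; 0.4701 -1.9403]
AᵀP(A−BK) = [0.3601 -0.4701; -0.4701 1.9403]
P' = Q + AᵀP(A−BK) = [6.6101 -3.4701; -3.4701 4.1903]
tr(P') = 10.8004

-0.3601 0.4701 -0.2500 -1.0000


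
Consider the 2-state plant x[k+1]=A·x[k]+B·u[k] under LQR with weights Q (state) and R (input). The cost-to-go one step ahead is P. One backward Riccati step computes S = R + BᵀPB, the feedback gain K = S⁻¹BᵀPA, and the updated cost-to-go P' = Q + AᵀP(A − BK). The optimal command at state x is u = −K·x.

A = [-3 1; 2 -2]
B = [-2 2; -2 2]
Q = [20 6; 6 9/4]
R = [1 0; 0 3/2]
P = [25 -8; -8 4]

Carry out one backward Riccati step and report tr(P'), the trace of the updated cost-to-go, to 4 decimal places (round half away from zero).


120.0067

BᵀP = [-34.0000 8.0000; 34.0000 -8.0000]
S = R + BᵀPB = [1 0; 0 3/2] + [52.0000 -52.0000; -52.0000 52.0000] = [53.0000 -52.0000; -52.0000 53.5000]
BᵀPA = [118.0000 -50.0000; -118.0000 50.0000]
K = S⁻¹·BᵀPA = [1.3460 -0.5703; -0.8973 0.3802]
A−BK = [1.4867 -0.9011; 6.4867 -3.9011]
AᵀP(A−BK) = [72.2852 -42.8327; -42.8327 25.4715]
P' = Q + AᵀP(A−BK) = [92.2852 -36.8327; -36.8327 27.7215]
tr(P') = 120.0067


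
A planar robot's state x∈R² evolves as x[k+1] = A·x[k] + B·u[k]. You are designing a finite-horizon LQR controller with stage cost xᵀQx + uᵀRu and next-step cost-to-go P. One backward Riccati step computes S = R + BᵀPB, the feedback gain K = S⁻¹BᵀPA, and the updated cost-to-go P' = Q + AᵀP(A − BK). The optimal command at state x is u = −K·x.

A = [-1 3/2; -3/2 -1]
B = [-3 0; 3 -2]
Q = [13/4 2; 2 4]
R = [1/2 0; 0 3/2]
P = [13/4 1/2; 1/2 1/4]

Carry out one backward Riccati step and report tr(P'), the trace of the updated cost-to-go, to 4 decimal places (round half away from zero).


BᵀP = [-8.2500 -0.7500; -1.0000 -0.5000]
S = R + BᵀPB = [1/2 0; 0 3/2] + [22.5000 1.5000; 1.5000 1.0000] = [23.0000 1.5000; 1.5000 2.5000]
BᵀPA = [9.3750 -11.6250; 1.7500 -1.0000]
K = S⁻¹·BᵀPA = [0.3767 -0.4989; 0.4740 -0.1007]
A−BK = [0.1301 0.0034; -1.6821 0.2952]
AᵀP(A−BK) = [0.9515 -0.2719; -0.2719 0.1625]
P' = Q + AᵀP(A−BK) = [4.2015 1.7281; 1.7281 4.1625]
tr(P') = 8.3640

8.3640


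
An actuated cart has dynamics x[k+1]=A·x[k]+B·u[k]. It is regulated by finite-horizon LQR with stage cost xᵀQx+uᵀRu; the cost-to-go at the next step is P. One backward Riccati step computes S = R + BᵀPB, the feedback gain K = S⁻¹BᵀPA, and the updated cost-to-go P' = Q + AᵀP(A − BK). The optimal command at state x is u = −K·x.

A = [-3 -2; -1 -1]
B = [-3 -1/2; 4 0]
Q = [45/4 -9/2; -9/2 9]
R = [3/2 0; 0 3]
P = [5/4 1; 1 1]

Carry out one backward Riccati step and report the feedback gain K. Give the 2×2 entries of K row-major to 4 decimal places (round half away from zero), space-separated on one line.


BᵀP = [0.2500 1.0000; -0.6250 -0.5000]
S = R + BᵀPB = [3/2 0; 0 3] + [3.2500 -0.1250; -0.1250 0.3125] = [4.7500 -0.1250; -0.1250 3.3125]
BᵀPA = [-1.7500 -1.5000; 2.3750 1.7500]
K = S⁻¹·BᵀPA = [-0.3499 -0.3022; 0.7038 0.5169]
A−BK = [-3.6978 -2.6481; 0.3996 0.2087]
AᵀP(A−BK) = [15.9662 11.7435; 11.7435 8.6421]
P' = Q + AᵀP(A−BK) = [27.2162 7.2435; 7.2435 17.6421]
tr(P') = 44.8583

-0.3499 -0.3022 0.7038 0.5169


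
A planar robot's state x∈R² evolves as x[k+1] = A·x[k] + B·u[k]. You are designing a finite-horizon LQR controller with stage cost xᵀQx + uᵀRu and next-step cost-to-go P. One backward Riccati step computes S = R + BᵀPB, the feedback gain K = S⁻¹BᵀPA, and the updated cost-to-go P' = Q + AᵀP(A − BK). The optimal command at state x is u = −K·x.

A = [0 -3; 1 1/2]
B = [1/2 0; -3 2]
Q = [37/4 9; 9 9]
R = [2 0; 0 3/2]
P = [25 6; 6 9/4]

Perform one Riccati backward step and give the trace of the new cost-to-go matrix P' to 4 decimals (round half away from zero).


BᵀP = [-5.5000 -3.7500; 12.0000 4.5000]
S = R + BᵀPB = [2 0; 0 3/2] + [8.5000 -7.5000; -7.5000 9.0000] = [10.5000 -7.5000; -7.5000 10.5000]
BᵀPA = [-3.7500 14.6250; 4.5000 -33.7500]
K = S⁻¹·BᵀPA = [-0.1042 -1.8438; 0.3542 -4.5313]
A−BK = [0.0521 -2.0781; -0.0208 4.0313]
AᵀP(A−BK) = [0.2656 -3.3984; -3.3984 81.5977]
P' = Q + AᵀP(A−BK) = [9.5156 5.6016; 5.6016 90.5977]
tr(P') = 100.1133

100.1133


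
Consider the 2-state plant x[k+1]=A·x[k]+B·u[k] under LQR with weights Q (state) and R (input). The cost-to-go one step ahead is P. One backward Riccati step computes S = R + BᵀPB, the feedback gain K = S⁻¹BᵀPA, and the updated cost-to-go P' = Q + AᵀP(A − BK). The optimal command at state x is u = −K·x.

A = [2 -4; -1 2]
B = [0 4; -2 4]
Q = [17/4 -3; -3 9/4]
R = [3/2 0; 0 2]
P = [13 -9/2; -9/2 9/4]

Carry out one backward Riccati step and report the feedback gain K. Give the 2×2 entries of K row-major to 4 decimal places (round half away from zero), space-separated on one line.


1.2169 -2.4337 0.5402 -1.0803

BᵀP = [9.0000 -4.5000; 34.0000 -9.0000]
S = R + BᵀPB = [3/2 0; 0 2] + [9.0000 18.0000; 18.0000 100.0000] = [10.5000 18.0000; 18.0000 102.0000]
BᵀPA = [22.5000 -45.0000; 77.0000 -154.0000]
K = S⁻¹·BᵀPA = [1.2169 -2.4337; 0.5402 -1.0803]
A−BK = [-0.1606 0.3213; -0.7269 1.4538]
AᵀP(A−BK) = [3.2781 -6.5562; -6.5562 13.1124]
P' = Q + AᵀP(A−BK) = [7.5281 -9.5562; -9.5562 15.3624]
tr(P') = 22.8906


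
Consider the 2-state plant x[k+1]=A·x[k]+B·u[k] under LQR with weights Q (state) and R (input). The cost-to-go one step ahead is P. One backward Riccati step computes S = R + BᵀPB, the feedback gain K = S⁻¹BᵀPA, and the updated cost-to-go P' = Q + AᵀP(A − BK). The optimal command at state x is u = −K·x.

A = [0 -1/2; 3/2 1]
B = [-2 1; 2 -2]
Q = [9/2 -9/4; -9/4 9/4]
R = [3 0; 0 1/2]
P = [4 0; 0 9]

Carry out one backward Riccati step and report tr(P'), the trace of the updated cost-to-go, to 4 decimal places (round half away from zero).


BᵀP = [-8.0000 18.0000; 4.0000 -18.0000]
S = R + BᵀPB = [3 0; 0 1/2] + [52.0000 -44.0000; -44.0000 40.0000] = [55.0000 -44.0000; -44.0000 40.5000]
BᵀPA = [27.0000 22.0000; -27.0000 -20.0000]
K = S⁻¹·BᵀPA = [-0.3242 0.0377; -1.0189 -0.4528]
A−BK = [0.3705 0.0283; 0.1106 0.0189]
AᵀP(A−BK) = [1.4936 0.2547; 0.2547 0.1132]
P' = Q + AᵀP(A−BK) = [5.9936 -1.9953; -1.9953 2.3632]
tr(P') = 8.3568

8.3568


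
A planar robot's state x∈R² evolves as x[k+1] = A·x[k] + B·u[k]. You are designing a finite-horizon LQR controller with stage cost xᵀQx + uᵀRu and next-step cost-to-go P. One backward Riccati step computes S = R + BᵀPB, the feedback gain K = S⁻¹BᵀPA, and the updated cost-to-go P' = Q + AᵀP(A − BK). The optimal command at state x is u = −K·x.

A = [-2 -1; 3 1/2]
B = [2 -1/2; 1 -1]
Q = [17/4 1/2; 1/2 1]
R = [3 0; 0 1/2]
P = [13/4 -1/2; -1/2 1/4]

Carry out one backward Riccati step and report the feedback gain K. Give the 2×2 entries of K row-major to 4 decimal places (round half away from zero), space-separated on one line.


BᵀP = [6.0000 -0.7500; -1.1250 0.0000]
S = R + BᵀPB = [3 0; 0 1/2] + [11.2500 -2.2500; -2.2500 0.5625] = [14.2500 -2.2500; -2.2500 1.0625]
BᵀPA = [-14.2500 -6.3750; 2.2500 1.1250]
K = S⁻¹·BᵀPA = [-1.0000 -0.4209; 0.0000 0.1674]
A−BK = [0.0000 -0.0744; 4.0000 1.0884]
AᵀP(A−BK) = [7.0000 2.5000; 2.5000 0.9407]
P' = Q + AᵀP(A−BK) = [11.2500 3.0000; 3.0000 1.9407]
tr(P') = 13.1907

-1.0000 -0.4209 0.0000 0.1674


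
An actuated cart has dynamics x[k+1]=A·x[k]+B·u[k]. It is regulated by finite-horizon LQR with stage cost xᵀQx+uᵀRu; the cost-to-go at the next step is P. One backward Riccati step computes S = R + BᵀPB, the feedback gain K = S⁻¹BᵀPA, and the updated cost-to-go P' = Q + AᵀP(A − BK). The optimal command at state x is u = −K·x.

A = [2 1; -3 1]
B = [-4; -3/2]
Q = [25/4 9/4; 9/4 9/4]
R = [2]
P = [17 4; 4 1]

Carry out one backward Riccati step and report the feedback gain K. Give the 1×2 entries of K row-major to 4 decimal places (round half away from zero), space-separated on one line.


-0.2945 -0.2822

BᵀP = [-74.0000 -17.5000]
S = R + BᵀPB = [2] + [322.2500] = [324.2500]
BᵀPA = [-95.5000 -91.5000]
K = S⁻¹·BᵀPA = [-0.2945 -0.2822]
A−BK = [0.8219 -0.1288; -3.4418 0.5767]
AᵀP(A−BK) = [0.8728 0.0509; 0.0509 0.1796]
P' = Q + AᵀP(A−BK) = [7.1228 2.3009; 2.3009 2.4296]
tr(P') = 9.5524


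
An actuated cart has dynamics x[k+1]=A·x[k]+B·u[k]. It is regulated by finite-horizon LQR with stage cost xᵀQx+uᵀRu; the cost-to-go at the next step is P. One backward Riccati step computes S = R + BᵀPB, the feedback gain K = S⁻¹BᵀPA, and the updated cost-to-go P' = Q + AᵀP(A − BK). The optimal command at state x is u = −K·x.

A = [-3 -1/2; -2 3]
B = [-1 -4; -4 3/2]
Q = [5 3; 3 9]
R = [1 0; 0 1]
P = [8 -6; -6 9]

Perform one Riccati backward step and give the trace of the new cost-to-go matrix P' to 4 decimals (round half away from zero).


BᵀP = [16.0000 -30.0000; -41.0000 37.5000]
S = R + BᵀPB = [1 0; 0 1] + [104.0000 -109.0000; -109.0000 220.2500] = [105.0000 -109.0000; -109.0000 221.2500]
BᵀPA = [12.0000 -98.0000; 48.0000 133.0000]
K = S⁻¹·BᵀPA = [0.6949 -0.6331; 0.5593 0.2892]
A−BK = [-0.0680 0.0239; -0.0594 0.0339]
AᵀP(A−BK) = [0.8159 -0.2869; -0.2869 0.4896]
P' = Q + AᵀP(A−BK) = [5.8159 2.7131; 2.7131 9.4896]
tr(P') = 15.3055

15.3055


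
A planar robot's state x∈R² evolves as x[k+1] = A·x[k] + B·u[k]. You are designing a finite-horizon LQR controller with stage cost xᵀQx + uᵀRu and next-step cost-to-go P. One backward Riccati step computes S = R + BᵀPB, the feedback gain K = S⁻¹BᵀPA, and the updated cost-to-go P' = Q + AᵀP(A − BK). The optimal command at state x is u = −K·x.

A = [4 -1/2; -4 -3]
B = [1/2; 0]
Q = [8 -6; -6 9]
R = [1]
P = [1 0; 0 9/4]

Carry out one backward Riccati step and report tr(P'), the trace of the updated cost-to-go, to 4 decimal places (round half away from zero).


86.2500

BᵀP = [0.5000 0.0000]
S = R + BᵀPB = [1] + [0.2500] = [1.2500]
BᵀPA = [2.0000 -0.2500]
K = S⁻¹·BᵀPA = [1.6000 -0.2000]
A−BK = [3.2000 -0.4000; -4.0000 -3.0000]
AᵀP(A−BK) = [48.8000 25.4000; 25.4000 20.4500]
P' = Q + AᵀP(A−BK) = [56.8000 19.4000; 19.4000 29.4500]
tr(P') = 86.2500


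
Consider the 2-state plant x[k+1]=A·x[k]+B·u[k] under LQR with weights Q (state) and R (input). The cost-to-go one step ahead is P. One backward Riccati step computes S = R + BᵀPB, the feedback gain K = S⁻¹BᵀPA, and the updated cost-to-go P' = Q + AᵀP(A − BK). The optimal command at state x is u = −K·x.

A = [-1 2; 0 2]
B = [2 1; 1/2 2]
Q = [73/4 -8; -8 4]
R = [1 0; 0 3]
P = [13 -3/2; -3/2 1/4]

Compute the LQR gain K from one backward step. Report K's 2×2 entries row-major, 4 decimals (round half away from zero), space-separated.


BᵀP = [25.2500 -2.8750; 10.0000 -1.0000]
S = R + BᵀPB = [1 0; 0 3] + [49.0625 19.5000; 19.5000 8.0000] = [50.0625 19.5000; 19.5000 11.0000]
BᵀPA = [-25.2500 44.7500; -10.0000 18.0000]
K = S⁻¹·BᵀPA = [-0.4855 0.8287; -0.0484 0.1672]
A−BK = [0.0194 0.1753; 0.3396 1.2512]
AᵀP(A−BK) = [0.2567 -0.4019; -0.4019 0.9036]
P' = Q + AᵀP(A−BK) = [18.5067 -8.4019; -8.4019 4.9036]
tr(P') = 23.4102

-0.4855 0.8287 -0.0484 0.1672


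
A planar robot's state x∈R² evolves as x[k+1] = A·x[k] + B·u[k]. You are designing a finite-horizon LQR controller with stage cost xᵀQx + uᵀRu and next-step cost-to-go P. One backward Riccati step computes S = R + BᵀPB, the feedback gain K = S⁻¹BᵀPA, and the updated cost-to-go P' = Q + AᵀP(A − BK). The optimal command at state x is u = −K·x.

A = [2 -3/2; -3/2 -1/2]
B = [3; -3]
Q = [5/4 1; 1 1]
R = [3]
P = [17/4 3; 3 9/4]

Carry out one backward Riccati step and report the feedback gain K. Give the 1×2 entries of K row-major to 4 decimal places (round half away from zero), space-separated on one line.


0.5500 -0.9000

BᵀP = [3.7500 2.2500]
S = R + BᵀPB = [3] + [4.5000] = [7.5000]
BᵀPA = [4.1250 -6.7500]
K = S⁻¹·BᵀPA = [0.5500 -0.9000]
A−BK = [0.3500 1.2000; 0.1500 -3.2000]
AᵀP(A−BK) = [1.7938 -3.6000; -3.6000 8.5500]
P' = Q + AᵀP(A−BK) = [3.0438 -2.6000; -2.6000 9.5500]
tr(P') = 12.5938


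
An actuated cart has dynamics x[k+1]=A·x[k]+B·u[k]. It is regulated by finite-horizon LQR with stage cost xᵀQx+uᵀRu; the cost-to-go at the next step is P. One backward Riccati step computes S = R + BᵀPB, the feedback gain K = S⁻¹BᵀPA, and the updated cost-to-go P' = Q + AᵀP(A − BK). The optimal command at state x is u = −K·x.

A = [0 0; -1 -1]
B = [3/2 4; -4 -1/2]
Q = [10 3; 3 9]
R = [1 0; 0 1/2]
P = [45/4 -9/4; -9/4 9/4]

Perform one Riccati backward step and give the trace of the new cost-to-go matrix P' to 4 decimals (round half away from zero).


BᵀP = [25.8750 -12.3750; 46.1250 -10.1250]
S = R + BᵀPB = [1 0; 0 1/2] + [88.3125 109.6875; 109.6875 189.5625] = [89.3125 109.6875; 109.6875 190.0625]
BᵀPA = [12.3750 12.3750; 10.1250 10.1250]
K = S⁻¹·BᵀPA = [0.2511 0.2511; -0.0917 -0.0917]
A−BK = [-0.0101 -0.0101; -0.0413 -0.0413]
AᵀP(A−BK) = [0.0704 0.0704; 0.0704 0.0704]
P' = Q + AᵀP(A−BK) = [10.0704 3.0704; 3.0704 9.0704]
tr(P') = 19.1407

19.1407


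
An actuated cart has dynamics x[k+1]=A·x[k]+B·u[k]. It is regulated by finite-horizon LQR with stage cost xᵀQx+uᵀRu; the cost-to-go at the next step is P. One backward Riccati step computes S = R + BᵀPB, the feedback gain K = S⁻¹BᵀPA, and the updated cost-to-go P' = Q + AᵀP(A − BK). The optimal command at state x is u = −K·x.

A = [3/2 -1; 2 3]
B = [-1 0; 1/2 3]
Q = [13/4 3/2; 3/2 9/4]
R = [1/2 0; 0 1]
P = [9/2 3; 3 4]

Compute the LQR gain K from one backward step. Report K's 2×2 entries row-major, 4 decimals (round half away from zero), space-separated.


BᵀP = [-3.0000 -1.0000; 9.0000 12.0000]
S = R + BᵀPB = [1/2 0; 0 1] + [2.5000 -3.0000; -3.0000 36.0000] = [3.0000 -3.0000; -3.0000 37.0000]
BᵀPA = [-6.5000 0.0000; 37.5000 27.0000]
K = S⁻¹·BᵀPA = [-1.2549 0.7941; 0.9118 0.7941]
A−BK = [0.2451 -0.2059; -0.1078 0.2206]
AᵀP(A−BK) = [1.7770 0.1324; 0.1324 1.0588]
P' = Q + AᵀP(A−BK) = [5.0270 1.6324; 1.6324 3.3088]
tr(P') = 8.3358

-1.2549 0.7941 0.9118 0.7941


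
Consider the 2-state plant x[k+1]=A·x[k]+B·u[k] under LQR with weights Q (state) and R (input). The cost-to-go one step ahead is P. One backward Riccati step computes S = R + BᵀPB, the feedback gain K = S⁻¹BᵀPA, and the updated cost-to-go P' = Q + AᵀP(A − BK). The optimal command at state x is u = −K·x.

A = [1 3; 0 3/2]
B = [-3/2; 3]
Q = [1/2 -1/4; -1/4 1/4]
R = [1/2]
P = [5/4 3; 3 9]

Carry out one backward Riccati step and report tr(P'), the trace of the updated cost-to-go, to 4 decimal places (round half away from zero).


BᵀP = [7.1250 22.5000]
S = R + BᵀPB = [1/2] + [56.8125] = [57.3125]
BᵀPA = [7.1250 55.1250]
K = S⁻¹·BᵀPA = [0.1243 0.9618]
A−BK = [1.1865 4.4427; -0.3730 -1.3855]
AᵀP(A−BK) = [0.3642 1.3969; 1.3969 5.4790]
P' = Q + AᵀP(A−BK) = [0.8642 1.1469; 1.1469 5.7290]
tr(P') = 6.5932

6.5932


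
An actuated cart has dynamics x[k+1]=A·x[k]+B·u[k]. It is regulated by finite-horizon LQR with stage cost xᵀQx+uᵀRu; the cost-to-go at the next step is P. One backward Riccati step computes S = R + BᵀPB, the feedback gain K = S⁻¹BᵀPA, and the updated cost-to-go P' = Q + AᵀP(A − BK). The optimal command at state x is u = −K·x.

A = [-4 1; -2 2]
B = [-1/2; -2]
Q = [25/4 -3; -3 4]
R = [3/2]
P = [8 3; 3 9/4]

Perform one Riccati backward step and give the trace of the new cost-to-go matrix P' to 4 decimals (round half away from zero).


BᵀP = [-10.0000 -6.0000]
S = R + BᵀPB = [3/2] + [17.0000] = [18.5000]
BᵀPA = [52.0000 -22.0000]
K = S⁻¹·BᵀPA = [2.8108 -1.1892]
A−BK = [-2.5946 0.4054; 3.6216 -0.3784]
AᵀP(A−BK) = [38.8378 -9.1622; -9.1622 2.8378]
P' = Q + AᵀP(A−BK) = [45.0878 -12.1622; -12.1622 6.8378]
tr(P') = 51.9257

51.9257


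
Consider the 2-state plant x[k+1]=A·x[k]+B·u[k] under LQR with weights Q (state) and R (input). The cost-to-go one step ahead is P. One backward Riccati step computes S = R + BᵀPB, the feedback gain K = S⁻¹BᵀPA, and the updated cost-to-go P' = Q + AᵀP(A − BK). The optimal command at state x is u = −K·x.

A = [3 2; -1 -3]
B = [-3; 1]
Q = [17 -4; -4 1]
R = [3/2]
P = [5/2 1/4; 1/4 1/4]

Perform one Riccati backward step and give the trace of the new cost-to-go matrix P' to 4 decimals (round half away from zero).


BᵀP = [-7.2500 -0.5000]
S = R + BᵀPB = [3/2] + [21.2500] = [22.7500]
BᵀPA = [-21.2500 -13.0000]
K = S⁻¹·BᵀPA = [-0.9341 -0.5714]
A−BK = [0.1978 0.2857; -0.0659 -2.4286]
AᵀP(A−BK) = [1.4011 0.8571; 0.8571 1.8214]
P' = Q + AᵀP(A−BK) = [18.4011 -3.1429; -3.1429 2.8214]
tr(P') = 21.2225

21.2225


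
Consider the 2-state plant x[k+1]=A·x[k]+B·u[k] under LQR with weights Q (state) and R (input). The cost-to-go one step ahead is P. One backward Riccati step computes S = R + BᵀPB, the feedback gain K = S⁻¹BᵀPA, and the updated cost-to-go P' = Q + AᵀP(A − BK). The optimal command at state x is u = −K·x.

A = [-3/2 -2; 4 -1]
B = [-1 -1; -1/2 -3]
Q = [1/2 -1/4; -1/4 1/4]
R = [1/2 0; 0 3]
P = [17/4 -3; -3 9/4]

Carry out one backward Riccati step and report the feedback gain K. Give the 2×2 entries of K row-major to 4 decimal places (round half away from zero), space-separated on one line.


3.4173 1.3067 -1.2948 -0.2098

BᵀP = [-2.7500 1.8750; 4.7500 -3.7500]
S = R + BᵀPB = [1/2 0; 0 3] + [1.8125 -2.8750; -2.8750 6.5000] = [2.3125 -2.8750; -2.8750 9.5000]
BᵀPA = [11.6250 3.6250; -22.1250 -5.7500]
K = S⁻¹·BᵀPA = [3.4173 1.3067; -1.2948 -0.2098]
A−BK = [0.6226 -0.9031; 1.8244 -0.9761]
AᵀP(A−BK) = [13.1896 3.4173; 3.4173 1.3067]
P' = Q + AᵀP(A−BK) = [13.6896 3.1673; 3.1673 1.5567]
tr(P') = 15.2463


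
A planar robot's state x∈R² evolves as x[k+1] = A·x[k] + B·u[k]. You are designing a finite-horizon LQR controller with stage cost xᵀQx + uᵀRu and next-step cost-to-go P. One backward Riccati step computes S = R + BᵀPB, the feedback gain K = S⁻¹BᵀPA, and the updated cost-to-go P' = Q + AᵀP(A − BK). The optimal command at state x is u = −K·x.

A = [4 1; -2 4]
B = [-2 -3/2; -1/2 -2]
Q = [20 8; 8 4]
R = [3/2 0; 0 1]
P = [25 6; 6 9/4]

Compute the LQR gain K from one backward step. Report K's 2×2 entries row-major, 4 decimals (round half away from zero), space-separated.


-1.8959 0.3288 0.2884 -1.3522

BᵀP = [-53.0000 -13.1250; -49.5000 -13.5000]
S = R + BᵀPB = [3/2 0; 0 1] + [112.5625 105.7500; 105.7500 101.2500] = [114.0625 105.7500; 105.7500 102.2500]
BᵀPA = [-185.7500 -105.5000; -171.0000 -103.5000]
K = S⁻¹·BᵀPA = [-1.8959 0.3288; 0.2884 -1.3522]
A−BK = [0.6409 -0.3708; -2.3712 1.4599]
AᵀP(A−BK) = [10.1575 -4.1656; -4.1656 3.7275]
P' = Q + AᵀP(A−BK) = [30.1575 3.8344; 3.8344 7.7275]
tr(P') = 37.8850


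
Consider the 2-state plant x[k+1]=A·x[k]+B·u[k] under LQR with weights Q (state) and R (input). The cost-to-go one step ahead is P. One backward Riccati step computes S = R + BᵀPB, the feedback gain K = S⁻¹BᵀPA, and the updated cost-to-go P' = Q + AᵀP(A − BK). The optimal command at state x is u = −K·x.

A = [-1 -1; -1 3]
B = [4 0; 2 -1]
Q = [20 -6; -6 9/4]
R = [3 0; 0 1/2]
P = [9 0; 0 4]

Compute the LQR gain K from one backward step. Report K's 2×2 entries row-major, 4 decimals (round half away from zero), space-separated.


-0.2479 -0.2240 0.4481 -3.0650

BᵀP = [36.0000 8.0000; 0.0000 -4.0000]
S = R + BᵀPB = [3 0; 0 1/2] + [160.0000 -8.0000; -8.0000 4.0000] = [163.0000 -8.0000; -8.0000 4.5000]
BᵀPA = [-44.0000 -12.0000; 4.0000 -12.0000]
K = S⁻¹·BᵀPA = [-0.2479 -0.2240; 0.4481 -3.0650]
A−BK = [-0.0082 -0.1038; -0.0560 0.3831]
AᵀP(A−BK) = [0.2980 -0.5982; -0.5982 5.5317]
P' = Q + AᵀP(A−BK) = [20.2980 -6.5982; -6.5982 7.7817]
tr(P') = 28.0797


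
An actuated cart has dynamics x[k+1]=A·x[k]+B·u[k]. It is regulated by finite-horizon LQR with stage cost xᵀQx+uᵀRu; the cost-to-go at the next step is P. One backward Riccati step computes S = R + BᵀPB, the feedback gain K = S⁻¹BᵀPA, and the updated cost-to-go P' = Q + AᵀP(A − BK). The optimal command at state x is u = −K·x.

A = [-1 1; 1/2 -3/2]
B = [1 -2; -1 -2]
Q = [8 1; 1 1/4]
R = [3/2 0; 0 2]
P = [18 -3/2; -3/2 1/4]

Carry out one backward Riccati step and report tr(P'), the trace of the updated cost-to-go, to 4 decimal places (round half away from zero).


BᵀP = [19.5000 -1.7500; -33.0000 2.5000]
S = R + BᵀPB = [3/2 0; 0 2] + [21.2500 -35.5000; -35.5000 61.0000] = [22.7500 -35.5000; -35.5000 63.0000]
BᵀPA = [-20.3750 22.1250; 34.2500 -36.7500]
K = S⁻¹·BᵀPA = [-0.3916 0.5159; 0.3230 -0.2926]
A−BK = [0.0376 -0.1012; 0.7543 -1.5694]
AᵀP(A−BK) = [0.5213 -0.6535; -0.6535 0.8941]
P' = Q + AᵀP(A−BK) = [8.5213 0.3465; 0.3465 1.1441]
tr(P') = 9.6655

9.6655


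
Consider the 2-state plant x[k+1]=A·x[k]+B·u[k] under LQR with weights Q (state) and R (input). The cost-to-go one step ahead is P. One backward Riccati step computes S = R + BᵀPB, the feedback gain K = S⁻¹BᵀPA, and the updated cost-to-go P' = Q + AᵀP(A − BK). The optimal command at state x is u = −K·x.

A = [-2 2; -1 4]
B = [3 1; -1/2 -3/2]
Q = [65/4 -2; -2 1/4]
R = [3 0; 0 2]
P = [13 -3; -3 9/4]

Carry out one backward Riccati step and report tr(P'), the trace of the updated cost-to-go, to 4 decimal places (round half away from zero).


34.4656

BᵀP = [40.5000 -10.1250; 17.5000 -6.3750]
S = R + BᵀPB = [3 0; 0 2] + [126.5625 55.6875; 55.6875 27.0625] = [129.5625 55.6875; 55.6875 29.0625]
BᵀPA = [-70.8750 40.5000; -28.6250 9.5000]
K = S⁻¹·BᵀPA = [-0.7011 0.9754; 0.3585 -1.5422]
A−BK = [-0.2552 0.6159; -0.8129 2.1744]
AᵀP(A−BK) = [2.8202 -6.0107; -6.0107 15.1454]
P' = Q + AᵀP(A−BK) = [19.0702 -8.0107; -8.0107 15.3954]
tr(P') = 34.4656


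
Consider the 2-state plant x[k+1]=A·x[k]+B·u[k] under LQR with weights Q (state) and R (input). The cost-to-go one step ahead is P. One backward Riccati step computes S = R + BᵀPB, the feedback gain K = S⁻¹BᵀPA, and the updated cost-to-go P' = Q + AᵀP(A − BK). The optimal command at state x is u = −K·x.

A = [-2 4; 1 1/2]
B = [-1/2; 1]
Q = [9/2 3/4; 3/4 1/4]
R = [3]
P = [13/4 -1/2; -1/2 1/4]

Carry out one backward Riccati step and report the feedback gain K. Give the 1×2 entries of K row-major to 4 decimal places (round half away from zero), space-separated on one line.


1.0411 -1.8082

BᵀP = [-2.1250 0.5000]
S = R + BᵀPB = [3] + [1.5625] = [4.5625]
BᵀPA = [4.7500 -8.2500]
K = S⁻¹·BᵀPA = [1.0411 -1.8082]
A−BK = [-1.4795 3.0959; -0.0411 2.3082]
AᵀP(A−BK) = [10.3048 -18.7860; -18.7860 35.1447]
P' = Q + AᵀP(A−BK) = [14.8048 -18.0360; -18.0360 35.3947]
tr(P') = 50.1995


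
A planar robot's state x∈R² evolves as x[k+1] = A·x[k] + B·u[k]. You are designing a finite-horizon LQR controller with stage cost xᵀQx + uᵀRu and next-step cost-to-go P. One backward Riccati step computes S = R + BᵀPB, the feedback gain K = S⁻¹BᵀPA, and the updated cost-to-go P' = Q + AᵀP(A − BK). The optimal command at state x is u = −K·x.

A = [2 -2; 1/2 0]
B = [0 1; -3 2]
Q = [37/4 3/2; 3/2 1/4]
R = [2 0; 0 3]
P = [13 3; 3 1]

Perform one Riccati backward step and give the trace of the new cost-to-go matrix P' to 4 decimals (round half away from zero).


BᵀP = [-9.0000 -3.0000; 19.0000 5.0000]
S = R + BᵀPB = [2 0; 0 3] + [9.0000 -15.0000; -15.0000 29.0000] = [11.0000 -15.0000; -15.0000 32.0000]
BᵀPA = [-19.5000 18.0000; 40.5000 -38.0000]
K = S⁻¹·BᵀPA = [-0.1299 0.0472; 1.2047 -1.1654]
A−BK = [0.7953 -0.8346; -2.2992 2.4724]
AᵀP(A−BK) = [6.9252 -6.8819; -6.8819 6.8661]
P' = Q + AᵀP(A−BK) = [16.1752 -5.3819; -5.3819 7.1161]
tr(P') = 23.2913

23.2913


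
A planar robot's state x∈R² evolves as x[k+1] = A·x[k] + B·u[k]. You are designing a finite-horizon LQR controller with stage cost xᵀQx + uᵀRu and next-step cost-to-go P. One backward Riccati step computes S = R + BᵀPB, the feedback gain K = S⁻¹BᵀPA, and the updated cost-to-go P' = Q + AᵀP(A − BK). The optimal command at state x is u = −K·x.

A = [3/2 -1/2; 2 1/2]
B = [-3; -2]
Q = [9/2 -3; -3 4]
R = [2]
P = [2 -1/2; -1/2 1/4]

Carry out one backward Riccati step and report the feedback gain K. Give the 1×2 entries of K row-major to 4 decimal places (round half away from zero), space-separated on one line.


BᵀP = [-5.0000 1.0000]
S = R + BᵀPB = [2] + [13.0000] = [15.0000]
BᵀPA = [-5.5000 3.0000]
K = S⁻¹·BᵀPA = [-0.3667 0.2000]
A−BK = [0.4000 0.1000; 1.2667 0.9000]
AᵀP(A−BK) = [0.4833 -0.0250; -0.0250 0.2125]
P' = Q + AᵀP(A−BK) = [4.9833 -3.0250; -3.0250 4.2125]
tr(P') = 9.1958

-0.3667 0.2000


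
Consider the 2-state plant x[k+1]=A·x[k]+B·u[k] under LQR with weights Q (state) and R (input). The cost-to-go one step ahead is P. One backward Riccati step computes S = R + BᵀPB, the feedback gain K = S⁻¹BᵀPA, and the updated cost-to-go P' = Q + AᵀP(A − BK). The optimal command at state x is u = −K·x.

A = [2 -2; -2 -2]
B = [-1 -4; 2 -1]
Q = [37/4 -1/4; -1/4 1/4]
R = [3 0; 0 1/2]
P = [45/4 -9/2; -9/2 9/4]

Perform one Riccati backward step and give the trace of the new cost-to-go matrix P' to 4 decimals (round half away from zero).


12.1785

BᵀP = [-20.2500 9.0000; -40.5000 15.7500]
S = R + BᵀPB = [3 0; 0 1/2] + [38.2500 72.0000; 72.0000 146.2500] = [41.2500 72.0000; 72.0000 146.7500]
BᵀPA = [-58.5000 22.5000; -112.5000 49.5000]
K = S⁻¹·BᵀPA = [-0.5577 -0.3015; -0.4930 0.4852]
A−BK = [-0.5297 -0.3606; -1.3776 -0.9118]
AᵀP(A−BK) = [1.9137 0.9510; 0.9510 0.7647]
P' = Q + AᵀP(A−BK) = [11.1637 0.7010; 0.7010 1.0147]
tr(P') = 12.1785


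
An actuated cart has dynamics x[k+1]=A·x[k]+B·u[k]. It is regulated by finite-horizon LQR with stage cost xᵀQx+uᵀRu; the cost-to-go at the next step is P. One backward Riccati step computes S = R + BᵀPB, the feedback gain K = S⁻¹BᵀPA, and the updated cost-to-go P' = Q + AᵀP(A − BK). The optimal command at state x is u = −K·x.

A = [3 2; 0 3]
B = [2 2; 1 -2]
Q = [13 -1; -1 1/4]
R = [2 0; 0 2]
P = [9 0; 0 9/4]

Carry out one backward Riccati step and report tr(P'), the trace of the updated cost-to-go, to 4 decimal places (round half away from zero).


BᵀP = [18.0000 2.2500; 18.0000 -4.5000]
S = R + BᵀPB = [2 0; 0 2] + [38.2500 31.5000; 31.5000 45.0000] = [40.2500 31.5000; 31.5000 47.0000]
BᵀPA = [54.0000 42.7500; 54.0000 22.5000]
K = S⁻¹·BᵀPA = [0.9305 1.4458; 0.5253 -0.4903]
A−BK = [0.0884 0.0889; 0.1201 0.5737]
AᵀP(A−BK) = [2.3863 2.4013; 2.4013 5.4730]
P' = Q + AᵀP(A−BK) = [15.3863 1.4013; 1.4013 5.7230]
tr(P') = 21.1094

21.1094


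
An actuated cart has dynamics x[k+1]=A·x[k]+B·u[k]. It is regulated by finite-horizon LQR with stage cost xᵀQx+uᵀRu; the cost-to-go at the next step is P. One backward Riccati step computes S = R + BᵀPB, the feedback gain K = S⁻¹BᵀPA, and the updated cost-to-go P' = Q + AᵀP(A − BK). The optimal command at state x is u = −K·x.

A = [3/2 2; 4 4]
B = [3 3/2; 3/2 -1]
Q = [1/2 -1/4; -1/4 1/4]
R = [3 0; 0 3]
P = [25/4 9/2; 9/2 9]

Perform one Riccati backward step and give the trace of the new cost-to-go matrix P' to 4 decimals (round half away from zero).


BᵀP = [25.5000 27.0000; 4.8750 -2.2500]
S = R + BᵀPB = [3 0; 0 3] + [117.0000 11.2500; 11.2500 9.5625] = [120.0000 11.2500; 11.2500 12.5625]
BᵀPA = [146.2500 159.0000; -1.6875 0.7500]
K = S⁻¹·BᵀPA = [1.3442 1.4403; -1.3381 -1.2301]
A−BK = [-0.5255 -0.4758; 0.6456 0.6094]
AᵀP(A−BK) = [13.2159 13.0265; 13.0265 12.9108]
P' = Q + AᵀP(A−BK) = [13.7159 12.7765; 12.7765 13.1608]
tr(P') = 26.8767

26.8767


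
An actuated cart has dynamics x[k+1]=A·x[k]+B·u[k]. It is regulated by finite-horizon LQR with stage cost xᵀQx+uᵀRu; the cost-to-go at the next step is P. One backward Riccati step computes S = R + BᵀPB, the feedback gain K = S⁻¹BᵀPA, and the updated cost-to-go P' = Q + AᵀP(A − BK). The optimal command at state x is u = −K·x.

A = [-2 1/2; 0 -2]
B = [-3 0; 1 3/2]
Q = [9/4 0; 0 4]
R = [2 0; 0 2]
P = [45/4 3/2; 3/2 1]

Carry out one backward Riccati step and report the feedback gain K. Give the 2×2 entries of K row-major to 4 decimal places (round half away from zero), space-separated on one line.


BᵀP = [-32.2500 -3.5000; 2.2500 1.5000]
S = R + BᵀPB = [2 0; 0 2] + [93.2500 -5.2500; -5.2500 2.2500] = [95.2500 -5.2500; -5.2500 4.2500]
BᵀPA = [64.5000 -9.1250; -4.5000 -1.8750]
K = S⁻¹·BᵀPA = [0.6640 -0.1289; -0.2386 -0.6004]
A−BK = [-0.0080 0.1133; -0.3062 -0.9705]
AᵀP(A−BK) = [1.0974 0.3618; 0.3618 1.5106]
P' = Q + AᵀP(A−BK) = [3.3474 0.3618; 0.3618 5.5106]
tr(P') = 8.8580

0.6640 -0.1289 -0.2386 -0.6004


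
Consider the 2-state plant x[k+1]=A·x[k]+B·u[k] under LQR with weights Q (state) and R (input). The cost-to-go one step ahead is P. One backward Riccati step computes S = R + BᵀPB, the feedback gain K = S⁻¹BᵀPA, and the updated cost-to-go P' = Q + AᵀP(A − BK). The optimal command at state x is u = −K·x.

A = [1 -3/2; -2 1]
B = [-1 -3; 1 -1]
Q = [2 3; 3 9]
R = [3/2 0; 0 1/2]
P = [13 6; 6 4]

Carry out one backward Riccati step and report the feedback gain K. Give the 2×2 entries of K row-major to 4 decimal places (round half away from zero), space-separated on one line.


-0.9085 0.5907 0.1263 0.2026

BᵀP = [-7.0000 -2.0000; -45.0000 -22.0000]
S = R + BᵀPB = [3/2 0; 0 1/2] + [5.0000 23.0000; 23.0000 157.0000] = [6.5000 23.0000; 23.0000 157.5000]
BᵀPA = [-3.0000 8.5000; -1.0000 45.5000]
K = S⁻¹·BᵀPA = [-0.9085 0.5907; 0.1263 0.2026]
A−BK = [0.4704 -0.3014; -0.9651 0.6119]
AᵀP(A−BK) = [2.4007 -1.5253; -1.5253 1.0095]
P' = Q + AᵀP(A−BK) = [4.4007 1.4747; 1.4747 10.0095]
tr(P') = 14.4102


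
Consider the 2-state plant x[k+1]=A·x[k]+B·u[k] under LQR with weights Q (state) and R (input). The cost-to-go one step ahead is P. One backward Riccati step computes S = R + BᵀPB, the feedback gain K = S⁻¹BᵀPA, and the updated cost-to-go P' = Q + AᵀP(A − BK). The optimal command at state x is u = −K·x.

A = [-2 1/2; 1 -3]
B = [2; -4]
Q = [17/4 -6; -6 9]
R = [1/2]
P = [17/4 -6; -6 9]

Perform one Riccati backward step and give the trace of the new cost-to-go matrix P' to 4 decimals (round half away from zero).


13.9958

BᵀP = [32.5000 -48.0000]
S = R + BᵀPB = [1/2] + [257.0000] = [257.5000]
BᵀPA = [-113.0000 160.2500]
K = S⁻¹·BᵀPA = [-0.4388 0.6223]
A−BK = [-1.1223 -0.7447; -0.7553 -0.5107]
AᵀP(A−BK) = [0.4117 0.0733; 0.0733 0.3341]
P' = Q + AᵀP(A−BK) = [4.6617 -5.9267; -5.9267 9.3341]
tr(P') = 13.9958


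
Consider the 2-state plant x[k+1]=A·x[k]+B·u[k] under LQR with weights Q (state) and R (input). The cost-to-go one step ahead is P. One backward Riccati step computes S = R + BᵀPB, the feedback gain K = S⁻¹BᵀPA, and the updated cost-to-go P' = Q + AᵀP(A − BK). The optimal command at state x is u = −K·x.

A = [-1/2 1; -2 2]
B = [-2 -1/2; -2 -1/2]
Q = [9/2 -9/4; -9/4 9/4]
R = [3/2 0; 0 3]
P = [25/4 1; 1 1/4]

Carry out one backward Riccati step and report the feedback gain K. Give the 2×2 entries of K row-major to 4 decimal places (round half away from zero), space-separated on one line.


BᵀP = [-14.5000 -2.5000; -3.6250 -0.6250]
S = R + BᵀPB = [3/2 0; 0 3] + [34.0000 8.5000; 8.5000 2.1250] = [35.5000 8.5000; 8.5000 5.1250]
BᵀPA = [12.2500 -19.5000; 3.0625 -4.8750]
K = S⁻¹·BᵀPA = [0.3350 -0.5333; 0.0419 -0.0667]
A−BK = [0.1910 -0.1000; -1.3090 0.9000]
AᵀP(A−BK) = [0.3300 -0.3875; -0.3875 0.5250]
P' = Q + AᵀP(A−BK) = [4.8300 -2.6375; -2.6375 2.7750]
tr(P') = 7.6050

0.3350 -0.5333 0.0419 -0.0667


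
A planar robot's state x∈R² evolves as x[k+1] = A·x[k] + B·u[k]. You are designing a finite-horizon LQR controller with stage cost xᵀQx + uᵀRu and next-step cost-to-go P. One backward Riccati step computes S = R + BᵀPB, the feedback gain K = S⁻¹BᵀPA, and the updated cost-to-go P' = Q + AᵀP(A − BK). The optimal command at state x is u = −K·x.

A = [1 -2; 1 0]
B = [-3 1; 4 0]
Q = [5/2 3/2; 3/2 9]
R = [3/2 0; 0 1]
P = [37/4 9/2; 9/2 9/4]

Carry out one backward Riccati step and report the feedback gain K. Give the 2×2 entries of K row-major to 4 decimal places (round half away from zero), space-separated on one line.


-0.3368 0.5474 1.0211 -1.2842

BᵀP = [-9.7500 -4.5000; 9.2500 4.5000]
S = R + BᵀPB = [3/2 0; 0 1] + [11.2500 -9.7500; -9.7500 9.2500] = [12.7500 -9.7500; -9.7500 10.2500]
BᵀPA = [-14.2500 19.5000; 13.7500 -18.5000]
K = S⁻¹·BᵀPA = [-0.3368 0.5474; 1.0211 -1.2842]
A−BK = [-1.0316 0.9263; 2.3474 -2.1895]
AᵀP(A−BK) = [1.6605 -2.0421; -2.0421 2.5684]
P' = Q + AᵀP(A−BK) = [4.1605 -0.5421; -0.5421 11.5684]
tr(P') = 15.7289
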